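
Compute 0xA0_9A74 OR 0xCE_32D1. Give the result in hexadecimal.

0xEEBAF5

OR each hex digit independently (no carries):
  A|C=E, 0|E=E, 9|3=B, A|2=A, 7|D=F, 4|1=5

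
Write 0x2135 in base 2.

Expand each hex digit to 4 bits: 2=0010 1=0001 3=0011 5=0101.

0b10000100110101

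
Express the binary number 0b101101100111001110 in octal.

0o554716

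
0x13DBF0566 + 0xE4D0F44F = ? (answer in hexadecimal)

0x2228FF9B5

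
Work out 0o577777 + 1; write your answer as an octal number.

The trailing 5 digits are 7 (max in base 8), so adding 1 cascades: they roll to 0 and the next digit up increments.

0o600000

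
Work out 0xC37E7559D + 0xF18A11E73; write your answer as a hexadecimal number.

0x1B50887410

Add column by column in base 16, right to left:
  D+3 = 0 carry 1
  9+7+1 = 1 carry 1
  5+E+1 = 4 carry 1
  5+1+1 = 7
  7+1 = 8
  E+A = 8 carry 1
  7+8+1 = 0 carry 1
  3+1+1 = 5
  C+F = B carry 1
  final carry 1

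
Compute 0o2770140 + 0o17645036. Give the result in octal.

0o22635176

Add column by column in base 8, right to left:
  0+6 = 6
  4+3 = 7
  1+0 = 1
  0+5 = 5
  7+4 = 3 carry 1
  7+6+1 = 6 carry 1
  2+7+1 = 2 carry 1
  0+1+1 = 2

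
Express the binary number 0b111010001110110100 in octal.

0o721664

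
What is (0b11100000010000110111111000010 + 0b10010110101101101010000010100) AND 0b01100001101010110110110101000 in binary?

0b1100000101010100000110000000

Add column by column in base 2, right to left:
  0+0 = 0
  1+0 = 1
  0+1 = 1
  0+0 = 0
  0+1 = 1
  0+0 = 0
  1+0 = 1
  1+0 = 1
  1+0 = 1
  1+0 = 1
  1+1 = 0 carry 1
  1+0+1 = 0 carry 1
  0+1+1 = 0 carry 1
  1+0+1 = 0 carry 1
  1+1+1 = 1 carry 1
  0+1+1 = 0 carry 1
  0+0+1 = 1
  0+1 = 1
  0+1 = 1
  1+0 = 1
  0+1 = 1
  0+0 = 0
  0+1 = 1
  0+1 = 1
  0+0 = 0
  0+1 = 1
  1+0 = 1
  1+0 = 1
  1+1 = 0 carry 1
  final carry 1
Sum = 0b101110110111110100001111010110; now AND with 0b01100001101010110110110101000:
  101110110111110100001111010110
& 001100001101010110110110101000
= 001100000101010100000110000000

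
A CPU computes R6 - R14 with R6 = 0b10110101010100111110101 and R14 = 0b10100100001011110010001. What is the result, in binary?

Subtract column by column in base 2:
  1-1 → 0
  0-0 → 0
  1-0 → 1
  0-0 → 0
  1-1 → 0
  1-0 → 1
  1-0 → 1
  1-1 → 0
  1-1 → 0
  0-1 → 1 (borrow)
  0-1-1 → 0 (borrow)
  1-0-1 → 0
  0-1 → 1 (borrow)
  1-0-1 → 0
  0-0 → 0
  1-0 → 1
  0-0 → 0
  1-1 → 0
  0-0 → 0
  1-0 → 1
  1-1 → 0
  0-0 → 0
  1-1 → 0

0b10001001001001100100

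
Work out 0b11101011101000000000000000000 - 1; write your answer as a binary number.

0b11101011100111111111111111111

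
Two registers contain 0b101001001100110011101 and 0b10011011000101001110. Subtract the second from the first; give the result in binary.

Subtract column by column in base 2:
  1-0 → 1
  0-1 → 1 (borrow)
  1-1-1 → 1 (borrow)
  1-1-1 → 1 (borrow)
  1-0-1 → 0
  0-0 → 0
  0-1 → 1 (borrow)
  1-0-1 → 0
  1-1 → 0
  0-0 → 0
  0-0 → 0
  1-0 → 1
  1-1 → 0
  0-1 → 1 (borrow)
  0-0-1 → 1 (borrow)
  1-1-1 → 1 (borrow)
  0-1-1 → 0 (borrow)
  0-0-1 → 1 (borrow)
  1-0-1 → 0
  0-1 → 1 (borrow)
  1-0-1 → 0

0b10101110100001001111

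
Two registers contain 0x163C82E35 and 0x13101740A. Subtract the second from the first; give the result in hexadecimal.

0x32C6BA2B

Subtract column by column in base 16:
  5-A → B (borrow)
  3-0-1 → 2
  E-4 → A
  2-7 → B (borrow)
  8-1-1 → 6
  C-0 → C
  3-1 → 2
  6-3 → 3
  1-1 → 0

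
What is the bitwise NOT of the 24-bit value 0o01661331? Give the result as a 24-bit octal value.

0o76116446

Each oct digit d becomes 7−d:
  0→7, 1→6, 6→1, 6→1, 1→6, 3→4, 3→4, 1→6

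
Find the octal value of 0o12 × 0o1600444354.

Multiply each base-8 digit by 10, carrying:
  4×10 = 40 → write 0 carry 5
  5×10+5 = 55 → write 7 carry 6
  3×10+6 = 36 → write 4 carry 4
  4×10+4 = 44 → write 4 carry 5
  4×10+5 = 45 → write 5 carry 5
  4×10+5 = 45 → write 5 carry 5
  0×10+5 = 5 → write 5
  0×10 = 0 → write 0
  6×10 = 60 → write 4 carry 7
  1×10+7 = 17 → write 1 carry 2
  remaining carry: 2

0o21405554470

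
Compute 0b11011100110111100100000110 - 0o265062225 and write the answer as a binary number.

0b100111110001010001110001

0o265062225 = 0b10110101000110010010010101 in binary.
Subtract column by column in base 2:
  0-1 → 1 (borrow)
  1-0-1 → 0
  1-1 → 0
  0-0 → 0
  0-1 → 1 (borrow)
  0-0-1 → 1 (borrow)
  0-0-1 → 1 (borrow)
  0-1-1 → 0 (borrow)
  1-0-1 → 0
  0-0 → 0
  0-1 → 1 (borrow)
  1-0-1 → 0
  1-0 → 1
  1-1 → 0
  1-1 → 0
  0-0 → 0
  1-0 → 1
  1-0 → 1
  0-1 → 1 (borrow)
  0-0-1 → 1 (borrow)
  1-1-1 → 1 (borrow)
  1-0-1 → 0
  1-1 → 0
  0-1 → 1 (borrow)
  1-0-1 → 0
  1-1 → 0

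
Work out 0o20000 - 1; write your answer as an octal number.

The trailing 4 digits are 0, so subtracting 1 borrows through: they become 7 and the next digit up decrements.

0o17777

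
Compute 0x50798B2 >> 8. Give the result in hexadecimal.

0x50798

Shifting right by 8 bits = 2 hex digits: drop the last 2.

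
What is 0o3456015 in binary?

0b11100101110000001101

Each octal digit is 3 bits: 3=011 4=100 5=101 6=110 0=000 1=001 5=101.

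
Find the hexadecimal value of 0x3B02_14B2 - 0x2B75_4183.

0xF8CD32F

Subtract column by column in base 16:
  2-3 → F (borrow)
  B-8-1 → 2
  4-1 → 3
  1-4 → D (borrow)
  2-5-1 → C (borrow)
  0-7-1 → 8 (borrow)
  B-B-1 → F (borrow)
  3-2-1 → 0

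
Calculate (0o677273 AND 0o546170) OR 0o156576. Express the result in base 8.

0o556576

0o677273 AND 0o546170 = 0o446070.
Then OR with 0o156576.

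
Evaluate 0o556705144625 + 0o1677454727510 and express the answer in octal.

0o2456362074335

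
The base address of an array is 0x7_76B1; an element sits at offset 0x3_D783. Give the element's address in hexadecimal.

Add column by column in base 16, right to left:
  1+3 = 4
  B+8 = 3 carry 1
  6+7+1 = E
  7+D = 4 carry 1
  7+3+1 = B

0xB4E34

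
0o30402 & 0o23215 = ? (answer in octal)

0o20000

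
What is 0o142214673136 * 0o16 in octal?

Multiply each base-8 digit by 14, carrying:
  6×14 = 84 → write 4 carry 10
  3×14+10 = 52 → write 4 carry 6
  1×14+6 = 20 → write 4 carry 2
  3×14+2 = 44 → write 4 carry 5
  7×14+5 = 103 → write 7 carry 12
  6×14+12 = 96 → write 0 carry 12
  4×14+12 = 68 → write 4 carry 8
  1×14+8 = 22 → write 6 carry 2
  2×14+2 = 30 → write 6 carry 3
  2×14+3 = 31 → write 7 carry 3
  4×14+3 = 59 → write 3 carry 7
  1×14+7 = 21 → write 5 carry 2
  remaining carry: 2

0o2537664074444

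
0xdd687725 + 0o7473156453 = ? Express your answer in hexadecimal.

0x11a555450

0o7473156453 = 0x3cecdd2b in hexadecimal.
Add column by column in base 16, right to left:
  5+b = 0 carry 1
  2+2+1 = 5
  7+d = 4 carry 1
  7+d+1 = 5 carry 1
  8+c+1 = 5 carry 1
  6+e+1 = 5 carry 1
  d+c+1 = a carry 1
  d+3+1 = 1 carry 1
  final carry 1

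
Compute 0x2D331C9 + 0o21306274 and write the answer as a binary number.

0x2D331C9 = 0b10110100110011000111001001 in binary.
0o21306274 = 0b10001011000110010111100 in binary.
Add column by column in base 2, right to left:
  1+0 = 1
  0+0 = 0
  0+1 = 1
  1+1 = 0 carry 1
  0+1+1 = 0 carry 1
  0+1+1 = 0 carry 1
  1+0+1 = 0 carry 1
  1+1+1 = 1 carry 1
  1+0+1 = 0 carry 1
  0+0+1 = 1
  0+1 = 1
  0+1 = 1
  1+0 = 1
  1+0 = 1
  0+0 = 0
  0+1 = 1
  1+1 = 0 carry 1
  1+0+1 = 0 carry 1
  0+1+1 = 0 carry 1
  0+0+1 = 1
  1+0 = 1
  0+0 = 0
  1+1 = 0 carry 1
  1+0+1 = 0 carry 1
  0+0+1 = 1
  1+0 = 1

0b11000110001011111010000101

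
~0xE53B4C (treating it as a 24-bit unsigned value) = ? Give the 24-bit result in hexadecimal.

0x1AC4B3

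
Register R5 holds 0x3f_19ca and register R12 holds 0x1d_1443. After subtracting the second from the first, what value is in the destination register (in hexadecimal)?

0x220587

Subtract column by column in base 16:
  a-3 → 7
  c-4 → 8
  9-4 → 5
  1-1 → 0
  f-d → 2
  3-1 → 2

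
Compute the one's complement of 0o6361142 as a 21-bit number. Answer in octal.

Each oct digit d becomes 7−d:
  6→1, 3→4, 6→1, 1→6, 1→6, 4→3, 2→5

0o1416635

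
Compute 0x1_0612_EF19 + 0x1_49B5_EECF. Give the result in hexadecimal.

0x24FC8DDE8

Add column by column in base 16, right to left:
  9+F = 8 carry 1
  1+C+1 = E
  F+E = D carry 1
  E+E+1 = D carry 1
  2+5+1 = 8
  1+B = C
  6+9 = F
  0+4 = 4
  1+1 = 2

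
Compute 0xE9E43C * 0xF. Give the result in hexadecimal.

Multiply each base-16 digit by 15, carrying:
  C×15 = 180 → write 4 carry 11
  3×15+11 = 56 → write 8 carry 3
  4×15+3 = 63 → write F carry 3
  E×15+3 = 213 → write 5 carry 13
  9×15+13 = 148 → write 4 carry 9
  E×15+9 = 219 → write B carry 13
  remaining carry: D

0xDB45F84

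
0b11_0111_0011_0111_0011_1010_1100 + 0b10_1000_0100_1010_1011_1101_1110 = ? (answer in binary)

Add column by column in base 2, right to left:
  0+0 = 0
  0+1 = 1
  1+1 = 0 carry 1
  1+1+1 = 1 carry 1
  0+1+1 = 0 carry 1
  1+0+1 = 0 carry 1
  0+1+1 = 0 carry 1
  1+1+1 = 1 carry 1
  1+1+1 = 1 carry 1
  1+1+1 = 1 carry 1
  0+0+1 = 1
  0+1 = 1
  1+0 = 1
  1+1 = 0 carry 1
  1+0+1 = 0 carry 1
  0+1+1 = 0 carry 1
  1+0+1 = 0 carry 1
  1+0+1 = 0 carry 1
  0+1+1 = 0 carry 1
  0+0+1 = 1
  1+0 = 1
  1+0 = 1
  1+0 = 1
  0+1 = 1
  1+0 = 1
  1+1 = 0 carry 1
  final carry 1

0b101111110000001111110001010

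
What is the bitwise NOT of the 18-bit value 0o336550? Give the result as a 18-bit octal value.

0o441227

Each oct digit d becomes 7−d:
  3→4, 3→4, 6→1, 5→2, 5→2, 0→7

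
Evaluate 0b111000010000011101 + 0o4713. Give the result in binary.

0b111000110111101000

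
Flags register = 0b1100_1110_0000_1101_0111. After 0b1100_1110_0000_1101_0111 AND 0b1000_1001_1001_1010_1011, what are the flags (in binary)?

0b10001000000010000011

AND bit by bit (1 only where both bits are 1):
  11001110000011010111
& 10001001100110101011
= 10001000000010000011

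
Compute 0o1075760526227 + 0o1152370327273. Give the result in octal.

0o2250351055522

Add column by column in base 8, right to left:
  7+3 = 2 carry 1
  2+7+1 = 2 carry 1
  2+2+1 = 5
  6+7 = 5 carry 1
  2+2+1 = 5
  5+3 = 0 carry 1
  0+0+1 = 1
  6+7 = 5 carry 1
  7+3+1 = 3 carry 1
  5+2+1 = 0 carry 1
  7+5+1 = 5 carry 1
  0+1+1 = 2
  1+1 = 2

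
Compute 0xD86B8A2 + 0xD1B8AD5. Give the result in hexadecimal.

0x1AA24377

Add column by column in base 16, right to left:
  2+5 = 7
  A+D = 7 carry 1
  8+A+1 = 3 carry 1
  B+8+1 = 4 carry 1
  6+B+1 = 2 carry 1
  8+1+1 = A
  D+D = A carry 1
  final carry 1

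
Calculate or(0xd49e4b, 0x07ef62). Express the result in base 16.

0xd7ff6b

OR each hex digit independently (no carries):
  d|0=d, 4|7=7, 9|e=f, e|f=f, 4|6=6, b|2=b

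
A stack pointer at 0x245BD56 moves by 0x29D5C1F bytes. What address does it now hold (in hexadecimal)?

Add column by column in base 16, right to left:
  6+F = 5 carry 1
  5+1+1 = 7
  D+C = 9 carry 1
  B+5+1 = 1 carry 1
  5+D+1 = 3 carry 1
  4+9+1 = E
  2+2 = 4

0x4E31975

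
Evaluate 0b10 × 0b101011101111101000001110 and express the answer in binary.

Multiply each base-2 digit by 2, carrying:
  0×2 = 0 → write 0
  1×2 = 2 → write 0 carry 1
  1×2+1 = 3 → write 1 carry 1
  1×2+1 = 3 → write 1 carry 1
  0×2+1 = 1 → write 1
  0×2 = 0 → write 0
  0×2 = 0 → write 0
  0×2 = 0 → write 0
  0×2 = 0 → write 0
  1×2 = 2 → write 0 carry 1
  0×2+1 = 1 → write 1
  1×2 = 2 → write 0 carry 1
  1×2+1 = 3 → write 1 carry 1
  1×2+1 = 3 → write 1 carry 1
  1×2+1 = 3 → write 1 carry 1
  1×2+1 = 3 → write 1 carry 1
  0×2+1 = 1 → write 1
  1×2 = 2 → write 0 carry 1
  1×2+1 = 3 → write 1 carry 1
  1×2+1 = 3 → write 1 carry 1
  0×2+1 = 1 → write 1
  1×2 = 2 → write 0 carry 1
  0×2+1 = 1 → write 1
  1×2 = 2 → write 0 carry 1
  remaining carry: 1

0b1010111011111010000011100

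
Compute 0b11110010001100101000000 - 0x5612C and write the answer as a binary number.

0b11100111011100000010100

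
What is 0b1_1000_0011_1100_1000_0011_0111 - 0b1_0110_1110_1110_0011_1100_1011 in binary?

Subtract column by column in base 2:
  1-1 → 0
  1-1 → 0
  1-0 → 1
  0-1 → 1 (borrow)
  1-0-1 → 0
  1-0 → 1
  0-1 → 1 (borrow)
  0-1-1 → 0 (borrow)
  0-1-1 → 0 (borrow)
  0-1-1 → 0 (borrow)
  0-0-1 → 1 (borrow)
  1-0-1 → 0
  0-0 → 0
  0-1 → 1 (borrow)
  1-1-1 → 1 (borrow)
  1-1-1 → 1 (borrow)
  1-0-1 → 0
  1-1 → 0
  0-1 → 1 (borrow)
  0-1-1 → 0 (borrow)
  0-0-1 → 1 (borrow)
  0-1-1 → 0 (borrow)
  0-1-1 → 0 (borrow)
  1-0-1 → 0
  1-1 → 0

0b101001110010001101100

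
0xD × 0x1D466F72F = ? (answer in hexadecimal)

0x17C93A8D63

Multiply each base-16 digit by 13, carrying:
  F×13 = 195 → write 3 carry 12
  2×13+12 = 38 → write 6 carry 2
  7×13+2 = 93 → write D carry 5
  F×13+5 = 200 → write 8 carry 12
  6×13+12 = 90 → write A carry 5
  6×13+5 = 83 → write 3 carry 5
  4×13+5 = 57 → write 9 carry 3
  D×13+3 = 172 → write C carry 10
  1×13+10 = 23 → write 7 carry 1
  remaining carry: 1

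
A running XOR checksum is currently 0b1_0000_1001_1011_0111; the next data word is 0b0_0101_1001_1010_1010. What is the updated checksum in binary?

0b10101000000011101

XOR bit by bit (1 where the bits differ):
  10000100110110111
^ 00101100110101010
= 10101000000011101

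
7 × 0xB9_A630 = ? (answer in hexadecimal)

0x5138B50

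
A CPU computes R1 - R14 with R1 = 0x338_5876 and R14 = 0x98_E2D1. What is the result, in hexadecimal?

Subtract column by column in base 16:
  6-1 → 5
  7-D → A (borrow)
  8-2-1 → 5
  5-E → 7 (borrow)
  8-8-1 → F (borrow)
  3-9-1 → 9 (borrow)
  3-0-1 → 2

0x29F75A5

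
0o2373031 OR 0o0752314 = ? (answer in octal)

OR each oct digit independently (no carries):
  2|0=2, 3|7=7, 7|5=7, 3|2=3, 0|3=3, 3|1=3, 1|4=5

0o2773335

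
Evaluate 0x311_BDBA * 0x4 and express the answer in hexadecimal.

0xC46F6E8

Multiply each base-16 digit by 4, carrying:
  A×4 = 40 → write 8 carry 2
  B×4+2 = 46 → write E carry 2
  D×4+2 = 54 → write 6 carry 3
  B×4+3 = 47 → write F carry 2
  1×4+2 = 6 → write 6
  1×4 = 4 → write 4
  3×4 = 12 → write C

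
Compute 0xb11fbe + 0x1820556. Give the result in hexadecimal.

Add column by column in base 16, right to left:
  e+6 = 4 carry 1
  b+5+1 = 1 carry 1
  f+5+1 = 5 carry 1
  1+0+1 = 2
  1+2 = 3
  b+8 = 3 carry 1
  0+1+1 = 2

0x2332514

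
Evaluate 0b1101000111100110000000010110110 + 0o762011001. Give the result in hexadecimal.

0x70BB12B7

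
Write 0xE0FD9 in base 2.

Expand each hex digit to 4 bits: E=1110 0=0000 F=1111 D=1101 9=1001.

0b11100000111111011001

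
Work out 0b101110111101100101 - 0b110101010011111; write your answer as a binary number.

Subtract column by column in base 2:
  1-1 → 0
  0-1 → 1 (borrow)
  1-1-1 → 1 (borrow)
  0-1-1 → 0 (borrow)
  0-1-1 → 0 (borrow)
  1-0-1 → 0
  1-0 → 1
  0-1 → 1 (borrow)
  1-0-1 → 0
  1-1 → 0
  1-0 → 1
  1-1 → 0
  0-0 → 0
  1-1 → 0
  1-1 → 0
  1-0 → 1
  0-0 → 0
  1-0 → 1

0b101000010011000110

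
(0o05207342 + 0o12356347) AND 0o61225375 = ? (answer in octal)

0o1025311

Add column by column in base 8, right to left:
  2+7 = 1 carry 1
  4+4+1 = 1 carry 1
  3+3+1 = 7
  7+6 = 5 carry 1
  0+5+1 = 6
  2+3 = 5
  5+2 = 7
  0+1 = 1
Sum = 0o17565711; now AND with 0o61225375:
  1&6=0, 7&1=1, 5&2=0, 6&2=2, 5&5=5, 7&3=3, 1&7=1, 1&5=1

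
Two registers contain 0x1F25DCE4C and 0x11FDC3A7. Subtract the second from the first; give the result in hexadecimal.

0x1E0600AA5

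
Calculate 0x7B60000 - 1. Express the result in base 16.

The trailing 4 digits are 0, so subtracting 1 borrows through: they become F and the next digit up decrements.

0x7B5FFFF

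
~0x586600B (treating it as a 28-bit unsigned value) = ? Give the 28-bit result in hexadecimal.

Each hex digit d becomes F−d:
  5→A, 8→7, 6→9, 6→9, 0→F, 0→F, B→4

0xA799FF4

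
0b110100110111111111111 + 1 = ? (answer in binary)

The trailing 12 digits are 1 (max in base 2), so adding 1 cascades: they roll to 0 and the next digit up increments.

0b110100111000000000000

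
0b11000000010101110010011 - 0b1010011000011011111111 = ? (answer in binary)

Subtract column by column in base 2:
  1-1 → 0
  1-1 → 0
  0-1 → 1 (borrow)
  0-1-1 → 0 (borrow)
  1-1-1 → 1 (borrow)
  0-1-1 → 0 (borrow)
  0-1-1 → 0 (borrow)
  1-1-1 → 1 (borrow)
  1-0-1 → 0
  1-1 → 0
  0-1 → 1 (borrow)
  1-0-1 → 0
  0-0 → 0
  1-0 → 1
  0-0 → 0
  0-1 → 1 (borrow)
  0-1-1 → 0 (borrow)
  0-0-1 → 1 (borrow)
  0-0-1 → 1 (borrow)
  0-1-1 → 0 (borrow)
  0-0-1 → 1 (borrow)
  1-1-1 → 1 (borrow)
  1-0-1 → 0

0b1101101010010010010100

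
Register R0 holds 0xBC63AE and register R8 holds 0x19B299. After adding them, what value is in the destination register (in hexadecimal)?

0xD61647

Add column by column in base 16, right to left:
  E+9 = 7 carry 1
  A+9+1 = 4 carry 1
  3+2+1 = 6
  6+B = 1 carry 1
  C+9+1 = 6 carry 1
  B+1+1 = D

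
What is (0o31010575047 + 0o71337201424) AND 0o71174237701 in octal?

0o20144236401

Add column by column in base 8, right to left:
  7+4 = 3 carry 1
  4+2+1 = 7
  0+4 = 4
  5+1 = 6
  7+0 = 7
  5+2 = 7
  0+7 = 7
  1+3 = 4
  0+3 = 3
  1+1 = 2
  3+7 = 2 carry 1
  final carry 1
Sum = 0o122347776473; now AND with 0o71174237701:
  1&0=0, 2&7=2, 2&1=0, 3&1=1, 4&7=4, 7&4=4, 7&2=2, 7&3=3, 6&7=6, 4&7=4, 7&0=0, 3&1=1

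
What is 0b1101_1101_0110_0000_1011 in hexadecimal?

Group the bits into nibbles: 1101 1101 0110 0000 1011 → dd60b.

0xdd60b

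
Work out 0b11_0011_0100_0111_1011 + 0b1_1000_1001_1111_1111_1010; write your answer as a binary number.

0b110111101010001110101

Add column by column in base 2, right to left:
  1+0 = 1
  1+1 = 0 carry 1
  0+0+1 = 1
  1+1 = 0 carry 1
  1+1+1 = 1 carry 1
  1+1+1 = 1 carry 1
  1+1+1 = 1 carry 1
  0+1+1 = 0 carry 1
  0+1+1 = 0 carry 1
  0+1+1 = 0 carry 1
  1+1+1 = 1 carry 1
  0+1+1 = 0 carry 1
  1+1+1 = 1 carry 1
  1+0+1 = 0 carry 1
  0+0+1 = 1
  0+1 = 1
  1+0 = 1
  1+0 = 1
  0+0 = 0
  0+1 = 1
  0+1 = 1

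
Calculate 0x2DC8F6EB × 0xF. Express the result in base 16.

Multiply each base-16 digit by 15, carrying:
  B×15 = 165 → write 5 carry 10
  E×15+10 = 220 → write C carry 13
  6×15+13 = 103 → write 7 carry 6
  F×15+6 = 231 → write 7 carry 14
  8×15+14 = 134 → write 6 carry 8
  C×15+8 = 188 → write C carry 11
  D×15+11 = 206 → write E carry 12
  2×15+12 = 42 → write A carry 2
  remaining carry: 2

0x2AEC677C5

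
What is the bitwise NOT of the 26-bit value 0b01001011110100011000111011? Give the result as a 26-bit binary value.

0b10110100001011100111000100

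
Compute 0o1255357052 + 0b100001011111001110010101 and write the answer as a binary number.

0o1255357052 = 0b1010101101011101111000101010 in binary.
Add column by column in base 2, right to left:
  0+1 = 1
  1+0 = 1
  0+1 = 1
  1+0 = 1
  0+1 = 1
  1+0 = 1
  0+0 = 0
  0+1 = 1
  0+1 = 1
  1+1 = 0 carry 1
  1+0+1 = 0 carry 1
  1+0+1 = 0 carry 1
  1+1+1 = 1 carry 1
  0+1+1 = 0 carry 1
  1+1+1 = 1 carry 1
  1+1+1 = 1 carry 1
  1+1+1 = 1 carry 1
  0+0+1 = 1
  1+1 = 0 carry 1
  0+0+1 = 1
  1+0 = 1
  1+0 = 1
  0+0 = 0
  1+1 = 0 carry 1
  0+0+1 = 1
  1+0 = 1
  0+0 = 0
  1+0 = 1

0b1011001110111101000110111111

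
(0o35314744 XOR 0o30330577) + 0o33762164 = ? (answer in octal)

First 0o35314744 XOR 0o30330577 = 0o05024233.
Add column by column in base 8, right to left:
  3+4 = 7
  3+6 = 1 carry 1
  2+1+1 = 4
  4+2 = 6
  2+6 = 0 carry 1
  0+7+1 = 0 carry 1
  5+3+1 = 1 carry 1
  0+3+1 = 4

0o41006417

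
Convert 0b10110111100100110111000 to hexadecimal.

0x5bc9b8

Group the bits into nibbles: 0101 1011 1100 1001 1011 1000 → 5bc9b8.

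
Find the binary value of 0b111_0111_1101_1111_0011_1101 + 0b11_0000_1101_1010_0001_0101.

Add column by column in base 2, right to left:
  1+1 = 0 carry 1
  0+0+1 = 1
  1+1 = 0 carry 1
  1+0+1 = 0 carry 1
  1+1+1 = 1 carry 1
  1+0+1 = 0 carry 1
  0+0+1 = 1
  0+0 = 0
  1+0 = 1
  1+1 = 0 carry 1
  1+0+1 = 0 carry 1
  1+1+1 = 1 carry 1
  1+1+1 = 1 carry 1
  0+0+1 = 1
  1+1 = 0 carry 1
  1+1+1 = 1 carry 1
  1+0+1 = 0 carry 1
  1+0+1 = 0 carry 1
  1+0+1 = 0 carry 1
  0+0+1 = 1
  1+1 = 0 carry 1
  1+1+1 = 1 carry 1
  1+0+1 = 0 carry 1
  final carry 1

0b101010001011100101010010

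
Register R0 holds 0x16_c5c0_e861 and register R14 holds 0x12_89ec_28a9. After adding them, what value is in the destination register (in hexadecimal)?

Add column by column in base 16, right to left:
  1+9 = a
  6+a = 0 carry 1
  8+8+1 = 1 carry 1
  e+2+1 = 1 carry 1
  0+c+1 = d
  c+e = a carry 1
  5+9+1 = f
  c+8 = 4 carry 1
  6+2+1 = 9
  1+1 = 2

0x294fad110a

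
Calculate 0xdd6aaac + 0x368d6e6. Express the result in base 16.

0x113f8192

Add column by column in base 16, right to left:
  c+6 = 2 carry 1
  a+e+1 = 9 carry 1
  a+6+1 = 1 carry 1
  a+d+1 = 8 carry 1
  6+8+1 = f
  d+6 = 3 carry 1
  d+3+1 = 1 carry 1
  final carry 1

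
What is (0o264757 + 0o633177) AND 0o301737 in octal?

0o100116

Add column by column in base 8, right to left:
  7+7 = 6 carry 1
  5+7+1 = 5 carry 1
  7+1+1 = 1 carry 1
  4+3+1 = 0 carry 1
  6+3+1 = 2 carry 1
  2+6+1 = 1 carry 1
  final carry 1
Sum = 0o1120156; now AND with 0o301737:
  1&0=0, 1&3=1, 2&0=0, 0&1=0, 1&7=1, 5&3=1, 6&7=6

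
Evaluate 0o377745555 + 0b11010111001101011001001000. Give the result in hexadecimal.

0o377745555 = 0x3FFCB6D in hexadecimal.
0b11010111001101011001001000 = 0x35CD648 in hexadecimal.
Add column by column in base 16, right to left:
  D+8 = 5 carry 1
  6+4+1 = B
  B+6 = 1 carry 1
  C+D+1 = A carry 1
  F+C+1 = C carry 1
  F+5+1 = 5 carry 1
  3+3+1 = 7

0x75CA1B5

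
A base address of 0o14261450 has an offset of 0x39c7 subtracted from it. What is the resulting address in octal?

0x39c7 = 0o34707 in octal.
Subtract column by column in base 8:
  0-7 → 1 (borrow)
  5-0-1 → 4
  4-7 → 5 (borrow)
  1-4-1 → 4 (borrow)
  6-3-1 → 2
  2-0 → 2
  4-0 → 4
  1-0 → 1

0o14224541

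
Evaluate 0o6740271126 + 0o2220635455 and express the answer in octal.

Add column by column in base 8, right to left:
  6+5 = 3 carry 1
  2+5+1 = 0 carry 1
  1+4+1 = 6
  1+5 = 6
  7+3 = 2 carry 1
  2+6+1 = 1 carry 1
  0+0+1 = 1
  4+2 = 6
  7+2 = 1 carry 1
  6+2+1 = 1 carry 1
  final carry 1

0o11161126603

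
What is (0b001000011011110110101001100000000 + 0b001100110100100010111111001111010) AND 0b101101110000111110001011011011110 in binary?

0b101010000011000001000001011010

Add column by column in base 2, right to left:
  0+0 = 0
  0+1 = 1
  0+0 = 0
  0+1 = 1
  0+1 = 1
  0+1 = 1
  0+1 = 1
  0+0 = 0
  1+0 = 1
  1+1 = 0 carry 1
  0+1+1 = 0 carry 1
  0+1+1 = 0 carry 1
  1+1+1 = 1 carry 1
  0+1+1 = 0 carry 1
  1+1+1 = 1 carry 1
  0+0+1 = 1
  1+1 = 0 carry 1
  1+0+1 = 0 carry 1
  0+0+1 = 1
  1+0 = 1
  1+1 = 0 carry 1
  1+0+1 = 0 carry 1
  1+0+1 = 0 carry 1
  0+1+1 = 0 carry 1
  1+0+1 = 0 carry 1
  1+1+1 = 1 carry 1
  0+1+1 = 0 carry 1
  0+0+1 = 1
  0+0 = 0
  0+1 = 1
  1+1 = 0 carry 1
  final carry 1
Sum = 0b10101010000011001101000101111010; now AND with 0b101101110000111110001011011011110:
  010101010000011001101000101111010
& 101101110000111110001011011011110
= 000101010000011000001000001011010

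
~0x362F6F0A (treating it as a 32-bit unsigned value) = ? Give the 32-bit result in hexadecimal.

Each hex digit d becomes F−d:
  3→C, 6→9, 2→D, F→0, 6→9, F→0, 0→F, A→5

0xC9D090F5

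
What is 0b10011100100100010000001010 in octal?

0o234442012

Group the bits in threes: 010 011 100 100 100 010 000 001 010 → 234442012.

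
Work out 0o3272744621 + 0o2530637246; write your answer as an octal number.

Add column by column in base 8, right to left:
  1+6 = 7
  2+4 = 6
  6+2 = 0 carry 1
  4+7+1 = 4 carry 1
  4+3+1 = 0 carry 1
  7+6+1 = 6 carry 1
  2+0+1 = 3
  7+3 = 2 carry 1
  2+5+1 = 0 carry 1
  3+2+1 = 6

0o6023604067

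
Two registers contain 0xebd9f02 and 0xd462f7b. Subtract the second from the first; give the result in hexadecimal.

0x1776f87

Subtract column by column in base 16:
  2-b → 7 (borrow)
  0-7-1 → 8 (borrow)
  f-f-1 → f (borrow)
  9-2-1 → 6
  d-6 → 7
  b-4 → 7
  e-d → 1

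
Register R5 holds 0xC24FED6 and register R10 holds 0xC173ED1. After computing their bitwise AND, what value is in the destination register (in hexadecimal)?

0xC043ED0

AND each hex digit independently (no carries):
  C&C=C, 2&1=0, 4&7=4, F&3=3, E&E=E, D&D=D, 6&1=0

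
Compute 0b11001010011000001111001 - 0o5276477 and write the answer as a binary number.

0b10011111011001100111010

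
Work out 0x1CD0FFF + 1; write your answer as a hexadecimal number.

0x1CD1000

The trailing 3 digits are F (max in base 16), so adding 1 cascades: they roll to 0 and the next digit up increments.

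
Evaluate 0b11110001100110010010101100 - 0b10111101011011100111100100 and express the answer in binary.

Subtract column by column in base 2:
  0-0 → 0
  0-0 → 0
  1-1 → 0
  1-0 → 1
  0-0 → 0
  1-1 → 0
  0-1 → 1 (borrow)
  1-1-1 → 1 (borrow)
  0-1-1 → 0 (borrow)
  0-0-1 → 1 (borrow)
  1-0-1 → 0
  0-1 → 1 (borrow)
  0-1-1 → 0 (borrow)
  1-1-1 → 1 (borrow)
  1-0-1 → 0
  0-1 → 1 (borrow)
  0-1-1 → 0 (borrow)
  1-0-1 → 0
  1-1 → 0
  0-0 → 0
  0-1 → 1 (borrow)
  0-1-1 → 0 (borrow)
  1-1-1 → 1 (borrow)
  1-1-1 → 1 (borrow)
  1-0-1 → 0
  1-1 → 0

0b110100001010101011001000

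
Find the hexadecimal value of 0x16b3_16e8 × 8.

Multiply each base-16 digit by 8, carrying:
  8×8 = 64 → write 0 carry 4
  e×8+4 = 116 → write 4 carry 7
  6×8+7 = 55 → write 7 carry 3
  1×8+3 = 11 → write b
  3×8 = 24 → write 8 carry 1
  b×8+1 = 89 → write 9 carry 5
  6×8+5 = 53 → write 5 carry 3
  1×8+3 = 11 → write b

0xb598b740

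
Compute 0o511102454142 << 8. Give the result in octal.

8 bits is not a whole number of base-8 digits; in binary: 101001001001000010100101100001100010 << 8 = 10100100100100001010010110000110001000000000.

0o244441226061000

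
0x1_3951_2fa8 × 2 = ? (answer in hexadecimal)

0x272a25f50

Multiply each base-16 digit by 2, carrying:
  8×2 = 16 → write 0 carry 1
  a×2+1 = 21 → write 5 carry 1
  f×2+1 = 31 → write f carry 1
  2×2+1 = 5 → write 5
  1×2 = 2 → write 2
  5×2 = 10 → write a
  9×2 = 18 → write 2 carry 1
  3×2+1 = 7 → write 7
  1×2 = 2 → write 2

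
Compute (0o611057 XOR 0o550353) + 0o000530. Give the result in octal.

0o342034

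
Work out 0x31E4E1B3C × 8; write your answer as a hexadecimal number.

0x18F270D9E0

Multiply each base-16 digit by 8, carrying:
  C×8 = 96 → write 0 carry 6
  3×8+6 = 30 → write E carry 1
  B×8+1 = 89 → write 9 carry 5
  1×8+5 = 13 → write D
  E×8 = 112 → write 0 carry 7
  4×8+7 = 39 → write 7 carry 2
  E×8+2 = 114 → write 2 carry 7
  1×8+7 = 15 → write F
  3×8 = 24 → write 8 carry 1
  remaining carry: 1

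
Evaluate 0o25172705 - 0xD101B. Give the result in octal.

0xD101B = 0o3210033 in octal.
Subtract column by column in base 8:
  5-3 → 2
  0-3 → 5 (borrow)
  7-0-1 → 6
  2-0 → 2
  7-1 → 6
  1-2 → 7 (borrow)
  5-3-1 → 1
  2-0 → 2

0o21762652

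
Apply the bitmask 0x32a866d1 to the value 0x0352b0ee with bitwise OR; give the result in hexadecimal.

0x33faf6ff

OR each hex digit independently (no carries):
  0|3=3, 3|2=3, 5|a=f, 2|8=a, b|6=f, 0|6=6, e|d=f, e|1=f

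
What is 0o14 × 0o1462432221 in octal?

0o23136473314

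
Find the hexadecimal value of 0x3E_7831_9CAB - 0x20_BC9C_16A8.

0x1DBB958603

Subtract column by column in base 16:
  B-8 → 3
  A-A → 0
  C-6 → 6
  9-1 → 8
  1-C → 5 (borrow)
  3-9-1 → 9 (borrow)
  8-C-1 → B (borrow)
  7-B-1 → B (borrow)
  E-0-1 → D
  3-2 → 1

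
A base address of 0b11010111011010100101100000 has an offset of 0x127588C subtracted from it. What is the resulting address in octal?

0b11010111011010100101100000 = 0o327324540 in octal.
0x127588C = 0o111654214 in octal.
Subtract column by column in base 8:
  0-4 → 4 (borrow)
  4-1-1 → 2
  5-2 → 3
  4-4 → 0
  2-5 → 5 (borrow)
  3-6-1 → 4 (borrow)
  7-1-1 → 5
  2-1 → 1
  3-1 → 2

0o215450324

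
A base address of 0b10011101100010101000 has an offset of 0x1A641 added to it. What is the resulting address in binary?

0b10110111111011101001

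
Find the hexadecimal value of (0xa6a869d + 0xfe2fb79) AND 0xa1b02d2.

Add column by column in base 16, right to left:
  d+9 = 6 carry 1
  9+7+1 = 1 carry 1
  6+b+1 = 2 carry 1
  8+f+1 = 8 carry 1
  a+2+1 = d
  6+e = 4 carry 1
  a+f+1 = a carry 1
  final carry 1
Sum = 0x1a4d8216; now AND with 0xa1b02d2:
  1&0=0, a&a=a, 4&1=0, d&b=9, 8&0=0, 2&2=2, 1&d=1, 6&2=2

0xa090212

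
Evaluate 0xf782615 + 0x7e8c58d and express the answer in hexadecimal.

Add column by column in base 16, right to left:
  5+d = 2 carry 1
  1+8+1 = a
  6+5 = b
  2+c = e
  8+8 = 0 carry 1
  7+e+1 = 6 carry 1
  f+7+1 = 7 carry 1
  final carry 1

0x1760eba2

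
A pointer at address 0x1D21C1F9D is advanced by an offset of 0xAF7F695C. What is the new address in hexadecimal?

0x2819B88F9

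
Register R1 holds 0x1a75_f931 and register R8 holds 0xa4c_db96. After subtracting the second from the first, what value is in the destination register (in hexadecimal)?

0x10291d9b

Subtract column by column in base 16:
  1-6 → b (borrow)
  3-9-1 → 9 (borrow)
  9-b-1 → d (borrow)
  f-d-1 → 1
  5-c → 9 (borrow)
  7-4-1 → 2
  a-a → 0
  1-0 → 1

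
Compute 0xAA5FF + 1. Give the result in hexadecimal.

The trailing 2 digits are F (max in base 16), so adding 1 cascades: they roll to 0 and the next digit up increments.

0xAA600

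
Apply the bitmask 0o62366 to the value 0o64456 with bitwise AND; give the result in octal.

AND each oct digit independently (no carries):
  6&6=6, 4&2=0, 4&3=0, 5&6=4, 6&6=6

0o60046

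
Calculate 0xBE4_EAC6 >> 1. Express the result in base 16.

0x5F27563

1 bits is not a whole number of base-16 digits; in binary: 1011111001001110101011000110 >> 1 = 101111100100111010101100011.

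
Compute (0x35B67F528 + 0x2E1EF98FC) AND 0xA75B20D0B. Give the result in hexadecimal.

0x235120C00

Add column by column in base 16, right to left:
  8+C = 4 carry 1
  2+F+1 = 2 carry 1
  5+8+1 = E
  F+9 = 8 carry 1
  7+F+1 = 7 carry 1
  6+E+1 = 5 carry 1
  B+1+1 = D
  5+E = 3 carry 1
  3+2+1 = 6
Sum = 0x63D578E24; now AND with 0xA75B20D0B:
  6&A=2, 3&7=3, D&5=5, 5&B=1, 7&2=2, 8&0=0, E&D=C, 2&0=0, 4&B=0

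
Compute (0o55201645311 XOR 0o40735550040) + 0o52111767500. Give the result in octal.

0o67646305051

First 0o55201645311 XOR 0o40735550040 = 0o15534315351.
Add column by column in base 8, right to left:
  1+0 = 1
  5+0 = 5
  3+5 = 0 carry 1
  5+7+1 = 5 carry 1
  1+6+1 = 0 carry 1
  3+7+1 = 3 carry 1
  4+1+1 = 6
  3+1 = 4
  5+1 = 6
  5+2 = 7
  1+5 = 6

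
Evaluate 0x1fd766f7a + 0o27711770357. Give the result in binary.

0b1010111100100111100110000001101001

0x1fd766f7a = 0b111111101011101100110111101111010 in binary.
0o27711770357 = 0b10111111001001111111000011101111 in binary.
Add column by column in base 2, right to left:
  0+1 = 1
  1+1 = 0 carry 1
  0+1+1 = 0 carry 1
  1+1+1 = 1 carry 1
  1+0+1 = 0 carry 1
  1+1+1 = 1 carry 1
  1+1+1 = 1 carry 1
  0+1+1 = 0 carry 1
  1+0+1 = 0 carry 1
  1+0+1 = 0 carry 1
  1+0+1 = 0 carry 1
  1+0+1 = 0 carry 1
  0+1+1 = 0 carry 1
  1+1+1 = 1 carry 1
  1+1+1 = 1 carry 1
  0+1+1 = 0 carry 1
  0+1+1 = 0 carry 1
  1+1+1 = 1 carry 1
  1+1+1 = 1 carry 1
  0+0+1 = 1
  1+0 = 1
  1+1 = 0 carry 1
  1+0+1 = 0 carry 1
  0+0+1 = 1
  1+1 = 0 carry 1
  0+1+1 = 0 carry 1
  1+1+1 = 1 carry 1
  1+1+1 = 1 carry 1
  1+1+1 = 1 carry 1
  1+1+1 = 1 carry 1
  1+0+1 = 0 carry 1
  1+1+1 = 1 carry 1
  1+0+1 = 0 carry 1
  final carry 1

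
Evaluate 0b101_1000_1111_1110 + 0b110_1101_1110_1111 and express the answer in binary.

Add column by column in base 2, right to left:
  0+1 = 1
  1+1 = 0 carry 1
  1+1+1 = 1 carry 1
  1+1+1 = 1 carry 1
  1+0+1 = 0 carry 1
  1+1+1 = 1 carry 1
  1+1+1 = 1 carry 1
  1+1+1 = 1 carry 1
  0+1+1 = 0 carry 1
  0+0+1 = 1
  0+1 = 1
  1+1 = 0 carry 1
  1+0+1 = 0 carry 1
  0+1+1 = 0 carry 1
  1+1+1 = 1 carry 1
  final carry 1

0b1100011011101101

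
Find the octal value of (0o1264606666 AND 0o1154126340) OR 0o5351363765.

0o5355367765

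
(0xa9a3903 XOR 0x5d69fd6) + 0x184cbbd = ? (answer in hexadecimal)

0x10d17292

First 0xa9a3903 XOR 0x5d69fd6 = 0xf4ca6d5.
Add column by column in base 16, right to left:
  5+d = 2 carry 1
  d+b+1 = 9 carry 1
  6+b+1 = 2 carry 1
  a+c+1 = 7 carry 1
  c+4+1 = 1 carry 1
  4+8+1 = d
  f+1 = 0 carry 1
  final carry 1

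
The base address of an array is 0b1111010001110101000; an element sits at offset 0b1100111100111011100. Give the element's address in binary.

Add column by column in base 2, right to left:
  0+0 = 0
  0+0 = 0
  0+1 = 1
  1+1 = 0 carry 1
  0+1+1 = 0 carry 1
  1+0+1 = 0 carry 1
  0+1+1 = 0 carry 1
  1+1+1 = 1 carry 1
  1+1+1 = 1 carry 1
  1+0+1 = 0 carry 1
  0+0+1 = 1
  0+1 = 1
  0+1 = 1
  1+1 = 0 carry 1
  0+1+1 = 0 carry 1
  1+0+1 = 0 carry 1
  1+0+1 = 0 carry 1
  1+1+1 = 1 carry 1
  1+1+1 = 1 carry 1
  final carry 1

0b11100001110110000100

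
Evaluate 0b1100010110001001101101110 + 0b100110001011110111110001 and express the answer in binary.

Add column by column in base 2, right to left:
  0+1 = 1
  1+0 = 1
  1+0 = 1
  1+0 = 1
  0+1 = 1
  1+1 = 0 carry 1
  1+1+1 = 1 carry 1
  0+1+1 = 0 carry 1
  1+1+1 = 1 carry 1
  1+0+1 = 0 carry 1
  0+1+1 = 0 carry 1
  0+1+1 = 0 carry 1
  1+1+1 = 1 carry 1
  0+1+1 = 0 carry 1
  0+0+1 = 1
  0+1 = 1
  1+0 = 1
  1+0 = 1
  0+0 = 0
  1+1 = 0 carry 1
  0+1+1 = 0 carry 1
  0+0+1 = 1
  0+0 = 0
  1+1 = 0 carry 1
  1+0+1 = 0 carry 1
  final carry 1

0b10001000111101000101011111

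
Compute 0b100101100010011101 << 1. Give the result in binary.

Left shift by 1: append 1 zero bit.

0b1001011000100111010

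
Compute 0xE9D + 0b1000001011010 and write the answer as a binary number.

0xE9D = 0b111010011101 in binary.
Add column by column in base 2, right to left:
  1+0 = 1
  0+1 = 1
  1+0 = 1
  1+1 = 0 carry 1
  1+1+1 = 1 carry 1
  0+0+1 = 1
  0+1 = 1
  1+0 = 1
  0+0 = 0
  1+0 = 1
  1+0 = 1
  1+0 = 1
  0+1 = 1

0b1111011110111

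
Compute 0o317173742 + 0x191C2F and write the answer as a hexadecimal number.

0x3561411

0o317173742 = 0x33CF7E2 in hexadecimal.
Add column by column in base 16, right to left:
  2+F = 1 carry 1
  E+2+1 = 1 carry 1
  7+C+1 = 4 carry 1
  F+1+1 = 1 carry 1
  C+9+1 = 6 carry 1
  3+1+1 = 5
  3+0 = 3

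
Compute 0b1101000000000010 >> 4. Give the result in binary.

Right shift by 4: drop the 4 least-significant bits.

0b110100000000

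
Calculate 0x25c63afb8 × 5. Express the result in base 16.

Multiply each base-16 digit by 5, carrying:
  8×5 = 40 → write 8 carry 2
  b×5+2 = 57 → write 9 carry 3
  f×5+3 = 78 → write e carry 4
  a×5+4 = 54 → write 6 carry 3
  3×5+3 = 18 → write 2 carry 1
  6×5+1 = 31 → write f carry 1
  c×5+1 = 61 → write d carry 3
  5×5+3 = 28 → write c carry 1
  2×5+1 = 11 → write b

0xbcdf26e98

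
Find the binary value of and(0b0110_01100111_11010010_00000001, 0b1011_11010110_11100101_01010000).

0b0010010001101100000000000000

AND bit by bit (1 only where both bits are 1):
  0110011001111101001000000001
& 1011110101101110010101010000
= 0010010001101100000000000000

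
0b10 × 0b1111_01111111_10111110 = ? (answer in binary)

Multiply each base-2 digit by 2, carrying:
  0×2 = 0 → write 0
  1×2 = 2 → write 0 carry 1
  1×2+1 = 3 → write 1 carry 1
  1×2+1 = 3 → write 1 carry 1
  1×2+1 = 3 → write 1 carry 1
  1×2+1 = 3 → write 1 carry 1
  0×2+1 = 1 → write 1
  1×2 = 2 → write 0 carry 1
  1×2+1 = 3 → write 1 carry 1
  1×2+1 = 3 → write 1 carry 1
  1×2+1 = 3 → write 1 carry 1
  1×2+1 = 3 → write 1 carry 1
  1×2+1 = 3 → write 1 carry 1
  1×2+1 = 3 → write 1 carry 1
  1×2+1 = 3 → write 1 carry 1
  0×2+1 = 1 → write 1
  1×2 = 2 → write 0 carry 1
  1×2+1 = 3 → write 1 carry 1
  1×2+1 = 3 → write 1 carry 1
  1×2+1 = 3 → write 1 carry 1
  remaining carry: 1

0b111101111111101111100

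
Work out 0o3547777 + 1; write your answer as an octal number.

The trailing 4 digits are 7 (max in base 8), so adding 1 cascades: they roll to 0 and the next digit up increments.

0o3550000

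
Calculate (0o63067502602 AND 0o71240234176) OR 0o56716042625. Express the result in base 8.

0o63067502602 AND 0o71240234176 = 0o61040000002.
Then OR with 0o56716042625.

0o77756042627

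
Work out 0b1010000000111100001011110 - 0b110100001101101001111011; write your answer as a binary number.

Subtract column by column in base 2:
  0-1 → 1 (borrow)
  1-1-1 → 1 (borrow)
  1-0-1 → 0
  1-1 → 0
  1-1 → 0
  0-1 → 1 (borrow)
  1-1-1 → 1 (borrow)
  0-0-1 → 1 (borrow)
  0-0-1 → 1 (borrow)
  0-1-1 → 0 (borrow)
  0-0-1 → 1 (borrow)
  1-1-1 → 1 (borrow)
  1-1-1 → 1 (borrow)
  1-0-1 → 0
  1-1 → 0
  0-1 → 1 (borrow)
  0-0-1 → 1 (borrow)
  0-0-1 → 1 (borrow)
  0-0-1 → 1 (borrow)
  0-0-1 → 1 (borrow)
  0-1-1 → 0 (borrow)
  0-0-1 → 1 (borrow)
  1-1-1 → 1 (borrow)
  0-1-1 → 0 (borrow)
  1-0-1 → 0

0b11011111001110111100011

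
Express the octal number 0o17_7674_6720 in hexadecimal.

Each octal digit is 3 bits: 1=001 7=111 7=111 6=110 7=111 4=100 6=110 7=111 2=010 0=000.
Group the bits into nibbles: 1111 1111 1011 1100 1101 1101 0000 → ffbcdd0.

0xffbcdd0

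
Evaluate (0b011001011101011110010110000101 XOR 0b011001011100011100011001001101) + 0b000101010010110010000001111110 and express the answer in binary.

First 0b011001011101011110010110000101 XOR 0b011001011100011100011001001101 = 0b000000000001000010001111001000.
Add column by column in base 2, right to left:
  0+0 = 0
  0+1 = 1
  0+1 = 1
  1+1 = 0 carry 1
  0+1+1 = 0 carry 1
  0+1+1 = 0 carry 1
  1+1+1 = 1 carry 1
  1+0+1 = 0 carry 1
  1+0+1 = 0 carry 1
  1+0+1 = 0 carry 1
  0+0+1 = 1
  0+0 = 0
  0+0 = 0
  1+1 = 0 carry 1
  0+0+1 = 1
  0+0 = 0
  0+1 = 1
  0+1 = 1
  1+0 = 1
  0+1 = 1
  0+0 = 0
  0+0 = 0
  0+1 = 1
  0+0 = 0
  0+1 = 1
  0+0 = 0
  0+1 = 1

0b101010011110100010001000110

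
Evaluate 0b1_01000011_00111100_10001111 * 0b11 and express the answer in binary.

0b11110010011011010110101101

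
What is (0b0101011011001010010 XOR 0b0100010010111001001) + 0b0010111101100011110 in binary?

0b100000111010111001

First 0b0101011011001010010 XOR 0b0100010010111001001 = 0b0001001001110011011.
Add column by column in base 2, right to left:
  1+0 = 1
  1+1 = 0 carry 1
  0+1+1 = 0 carry 1
  1+1+1 = 1 carry 1
  1+1+1 = 1 carry 1
  0+0+1 = 1
  0+0 = 0
  1+0 = 1
  1+1 = 0 carry 1
  1+1+1 = 1 carry 1
  0+0+1 = 1
  0+1 = 1
  1+1 = 0 carry 1
  0+1+1 = 0 carry 1
  0+1+1 = 0 carry 1
  1+0+1 = 0 carry 1
  0+1+1 = 0 carry 1
  final carry 1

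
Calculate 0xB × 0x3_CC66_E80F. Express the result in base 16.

0x29C86BF8A5

Multiply each base-16 digit by 11, carrying:
  F×11 = 165 → write 5 carry 10
  0×11+10 = 10 → write A
  8×11 = 88 → write 8 carry 5
  E×11+5 = 159 → write F carry 9
  6×11+9 = 75 → write B carry 4
  6×11+4 = 70 → write 6 carry 4
  C×11+4 = 136 → write 8 carry 8
  C×11+8 = 140 → write C carry 8
  3×11+8 = 41 → write 9 carry 2
  remaining carry: 2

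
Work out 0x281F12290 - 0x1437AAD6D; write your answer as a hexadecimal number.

0x13E767523

Subtract column by column in base 16:
  0-D → 3 (borrow)
  9-6-1 → 2
  2-D → 5 (borrow)
  2-A-1 → 7 (borrow)
  1-A-1 → 6 (borrow)
  F-7-1 → 7
  1-3 → E (borrow)
  8-4-1 → 3
  2-1 → 1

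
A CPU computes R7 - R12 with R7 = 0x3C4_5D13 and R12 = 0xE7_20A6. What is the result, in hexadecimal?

0x2DD3C6D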